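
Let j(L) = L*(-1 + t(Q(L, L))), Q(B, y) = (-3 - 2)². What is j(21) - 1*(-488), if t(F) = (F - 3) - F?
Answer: 404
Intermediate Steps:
Q(B, y) = 25 (Q(B, y) = (-5)² = 25)
t(F) = -3 (t(F) = (-3 + F) - F = -3)
j(L) = -4*L (j(L) = L*(-1 - 3) = L*(-4) = -4*L)
j(21) - 1*(-488) = -4*21 - 1*(-488) = -84 + 488 = 404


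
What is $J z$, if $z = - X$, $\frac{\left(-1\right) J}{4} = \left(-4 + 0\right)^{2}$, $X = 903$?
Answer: $57792$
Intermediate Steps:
$J = -64$ ($J = - 4 \left(-4 + 0\right)^{2} = - 4 \left(-4\right)^{2} = \left(-4\right) 16 = -64$)
$z = -903$ ($z = \left(-1\right) 903 = -903$)
$J z = \left(-64\right) \left(-903\right) = 57792$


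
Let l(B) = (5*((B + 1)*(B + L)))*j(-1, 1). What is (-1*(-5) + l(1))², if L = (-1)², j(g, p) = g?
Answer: 225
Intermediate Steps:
L = 1
l(B) = -5*(1 + B)² (l(B) = (5*((B + 1)*(B + 1)))*(-1) = (5*((1 + B)*(1 + B)))*(-1) = (5*(1 + B)²)*(-1) = -5*(1 + B)²)
(-1*(-5) + l(1))² = (-1*(-5) + (-5 - 10*1 - 5*1²))² = (5 + (-5 - 10 - 5*1))² = (5 + (-5 - 10 - 5))² = (5 - 20)² = (-15)² = 225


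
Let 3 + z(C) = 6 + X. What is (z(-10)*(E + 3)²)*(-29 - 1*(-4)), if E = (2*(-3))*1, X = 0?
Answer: -675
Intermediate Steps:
E = -6 (E = -6*1 = -6)
z(C) = 3 (z(C) = -3 + (6 + 0) = -3 + 6 = 3)
(z(-10)*(E + 3)²)*(-29 - 1*(-4)) = (3*(-6 + 3)²)*(-29 - 1*(-4)) = (3*(-3)²)*(-29 + 4) = (3*9)*(-25) = 27*(-25) = -675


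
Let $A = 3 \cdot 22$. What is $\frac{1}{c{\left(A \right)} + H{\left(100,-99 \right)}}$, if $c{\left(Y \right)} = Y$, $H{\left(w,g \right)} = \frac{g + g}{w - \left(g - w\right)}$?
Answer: $\frac{299}{19536} \approx 0.015305$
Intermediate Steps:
$H{\left(w,g \right)} = \frac{2 g}{- g + 2 w}$
$A = 66$
$\frac{1}{c{\left(A \right)} + H{\left(100,-99 \right)}} = \frac{1}{66 + 2 \left(-99\right) \frac{1}{\left(-1\right) \left(-99\right) + 2 \cdot 100}} = \frac{1}{66 + 2 \left(-99\right) \frac{1}{99 + 200}} = \frac{1}{66 + 2 \left(-99\right) \frac{1}{299}} = \frac{1}{66 - \frac{198}{299}} = \frac{1}{\frac{19536}{299}} = \frac{299}{19536}$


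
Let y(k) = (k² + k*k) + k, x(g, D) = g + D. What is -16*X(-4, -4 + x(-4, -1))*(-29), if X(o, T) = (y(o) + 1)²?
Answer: 390224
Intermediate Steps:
x(g, D) = D + g
y(k) = k + 2*k² (y(k) = (k² + k²) + k = 2*k² + k = k + 2*k²)
X(o, T) = (1 + o*(1 + 2*o))² (X(o, T) = (o*(1 + 2*o) + 1)² = (1 + o*(1 + 2*o))²)
-16*X(-4, -4 + x(-4, -1))*(-29) = -16*(1 - 4*(1 + 2*(-4)))²*(-29) = -16*(1 - 4*(1 - 8))²*(-29) = -16*(1 - 4*(-7))²*(-29) = -16*(1 + 28)²*(-29) = -16*29²*(-29) = -16*841*(-29) = -13456*(-29) = 390224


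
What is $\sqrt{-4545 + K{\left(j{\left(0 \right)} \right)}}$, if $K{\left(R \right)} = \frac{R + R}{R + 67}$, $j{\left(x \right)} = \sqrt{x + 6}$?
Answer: $\frac{\sqrt{-304515 - 4543 \sqrt{6}}}{\sqrt{67 + \sqrt{6}}} \approx 67.416 i$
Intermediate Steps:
$j{\left(x \right)} = \sqrt{6 + x}$
$K{\left(R \right)} = \frac{2 R}{67 + R}$
$\sqrt{-4545 + K{\left(j{\left(0 \right)} \right)}} = \sqrt{-4545 + \frac{2 \sqrt{6 + 0}}{67 + \sqrt{6 + 0}}} = \sqrt{-4545 + \frac{2 \sqrt{6}}{67 + \sqrt{6}}}$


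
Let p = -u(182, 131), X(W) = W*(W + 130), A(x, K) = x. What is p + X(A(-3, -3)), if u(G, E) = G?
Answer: -563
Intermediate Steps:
X(W) = W*(130 + W)
p = -182 (p = -1*182 = -182)
p + X(A(-3, -3)) = -182 - 3*(130 - 3) = -182 - 3*127 = -182 - 381 = -563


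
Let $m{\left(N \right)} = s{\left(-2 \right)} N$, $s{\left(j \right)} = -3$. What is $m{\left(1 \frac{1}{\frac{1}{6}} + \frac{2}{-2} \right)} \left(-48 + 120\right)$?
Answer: $-1080$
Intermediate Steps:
$m{\left(N \right)} = - 3 N$
$m{\left(1 \frac{1}{\frac{1}{6}} + \frac{2}{-2} \right)} \left(-48 + 120\right) = - 3 \left(1 \frac{1}{\frac{1}{6}} + \frac{2}{-2}\right) \left(-48 + 120\right) = - 3 \left(1 \frac{1}{\frac{1}{6}} + 2 \left(- \frac{1}{2}\right)\right) 72 = - 3 \left(1 \cdot 6 - 1\right) 72 = - 3 \left(6 - 1\right) 72 = \left(-3\right) 5 \cdot 72 = \left(-15\right) 72 = -1080$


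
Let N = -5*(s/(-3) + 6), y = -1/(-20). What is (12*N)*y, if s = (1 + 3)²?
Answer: -2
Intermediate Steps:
y = 1/20 (y = -1*(-1/20) = 1/20 ≈ 0.050000)
s = 16 (s = 4² = 16)
N = -10/3 (N = -5*(16/(-3) + 6) = -5*(16*(-⅓) + 6) = -5*(-16/3 + 6) = -5*⅔ = -10/3 ≈ -3.3333)
(12*N)*y = (12*(-10/3))*(1/20) = -40*1/20 = -2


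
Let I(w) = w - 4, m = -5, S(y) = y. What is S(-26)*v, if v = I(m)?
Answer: 234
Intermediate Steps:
I(w) = -4 + w
v = -9 (v = -4 - 5 = -9)
S(-26)*v = -26*(-9) = 234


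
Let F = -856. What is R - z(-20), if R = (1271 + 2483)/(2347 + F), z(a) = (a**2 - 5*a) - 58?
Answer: -655268/1491 ≈ -439.48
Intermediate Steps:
z(a) = -58 + a**2 - 5*a
R = 3754/1491 (R = (1271 + 2483)/(2347 - 856) = 3754/1491 ≈ 2.5178)
R - z(-20) = 3754/1491 - (-58 + (-20)**2 - 5*(-20)) = 3754/1491 - (-58 + 400 + 100) = 3754/1491 - 1*442 = 3754/1491 - 442 = -655268/1491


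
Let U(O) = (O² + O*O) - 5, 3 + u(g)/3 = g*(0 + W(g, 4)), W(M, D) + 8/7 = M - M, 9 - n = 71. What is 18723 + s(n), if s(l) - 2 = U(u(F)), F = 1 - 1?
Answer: 18882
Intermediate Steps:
n = -62 (n = 9 - 1*71 = 9 - 71 = -62)
W(M, D) = -8/7 (W(M, D) = -8/7 + (M - M) = -8/7 + 0 = -8/7)
F = 0
u(g) = -9 - 24*g/7 (u(g) = -9 + 3*(g*(0 - 8/7)) = -9 + 3*(g*(-8/7)) = -9 + 3*(-8*g/7) = -9 - 24*g/7)
U(O) = -5 + 2*O² (U(O) = (O² + O²) - 5 = 2*O² - 5 = -5 + 2*O²)
s(l) = 159 (s(l) = 2 + (-5 + 2*(-9 - 24/7*0)²) = 2 + (-5 + 2*(-9 + 0)²) = 2 + (-5 + 2*(-9)²) = 2 + (-5 + 2*81) = 2 + (-5 + 162) = 2 + 157 = 159)
18723 + s(n) = 18723 + 159 = 18882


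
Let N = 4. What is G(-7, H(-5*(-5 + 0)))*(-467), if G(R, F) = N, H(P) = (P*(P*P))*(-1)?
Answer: -1868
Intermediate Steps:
H(P) = -P**3 (H(P) = (P*P**2)*(-1) = P**3*(-1) = -P**3)
G(R, F) = 4
G(-7, H(-5*(-5 + 0)))*(-467) = 4*(-467) = -1868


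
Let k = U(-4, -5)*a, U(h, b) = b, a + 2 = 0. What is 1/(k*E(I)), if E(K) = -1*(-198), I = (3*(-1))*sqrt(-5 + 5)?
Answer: 1/1980 ≈ 0.00050505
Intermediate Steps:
a = -2 (a = -2 + 0 = -2)
k = 10 (k = -5*(-2) = 10)
I = 0 (I = -3*sqrt(0) = -3*0 = 0)
E(K) = 198
1/(k*E(I)) = 1/(10*198) = 1/1980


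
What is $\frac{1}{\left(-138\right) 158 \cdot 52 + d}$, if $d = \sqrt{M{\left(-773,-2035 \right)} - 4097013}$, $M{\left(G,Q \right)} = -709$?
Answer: $- \frac{566904}{642762339293} - \frac{i \sqrt{4097722}}{1285524678586} \approx -8.8198 \cdot 10^{-7} - 1.5747 \cdot 10^{-9} i$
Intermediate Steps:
$d = i \sqrt{4097722}$ ($d = \sqrt{-709 - 4097013} = \sqrt{-4097722} = i \sqrt{4097722} \approx 2024.3 i$)
$\frac{1}{\left(-138\right) 158 \cdot 52 + d} = \frac{1}{\left(-138\right) 158 \cdot 52 + i \sqrt{4097722}} = \frac{1}{\left(-21804\right) 52 + i \sqrt{4097722}} = \frac{1}{-1133808 + i \sqrt{4097722}}$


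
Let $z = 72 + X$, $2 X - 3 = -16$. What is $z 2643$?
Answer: $\frac{346233}{2} \approx 1.7312 \cdot 10^{5}$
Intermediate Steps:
$X = - \frac{13}{2}$ ($X = \frac{3}{2} + \frac{1}{2} \left(-16\right) = \frac{3}{2} - 8 = - \frac{13}{2} \approx -6.5$)
$z = \frac{131}{2}$ ($z = 72 - \frac{13}{2} = \frac{131}{2} \approx 65.5$)
$z 2643 = \frac{131}{2} \cdot 2643 = \frac{346233}{2}$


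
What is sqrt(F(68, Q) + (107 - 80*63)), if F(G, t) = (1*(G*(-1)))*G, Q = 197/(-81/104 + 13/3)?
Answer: I*sqrt(9557) ≈ 97.76*I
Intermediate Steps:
Q = 61464/1109 (Q = 197/(-81*1/104 + 13*(1/3)) = 197/(-81/104 + 13/3) = 197/(1109/312) = 197*(312/1109) = 61464/1109 ≈ 55.423)
F(G, t) = -G**2 (F(G, t) = (1*(-G))*G = (-G)*G = -G**2)
sqrt(F(68, Q) + (107 - 80*63)) = sqrt(-1*68**2 + (107 - 80*63)) = sqrt(-1*4624 + (107 - 5040)) = sqrt(-4624 - 4933) = sqrt(-9557) = I*sqrt(9557)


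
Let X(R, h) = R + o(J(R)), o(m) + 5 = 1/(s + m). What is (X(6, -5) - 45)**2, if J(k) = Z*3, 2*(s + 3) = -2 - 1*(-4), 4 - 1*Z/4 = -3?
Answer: 13010449/6724 ≈ 1934.9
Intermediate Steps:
Z = 28 (Z = 16 - 4*(-3) = 16 + 12 = 28)
s = -2 (s = -3 + (-2 - 1*(-4))/2 = -3 + (-2 + 4)/2 = -3 + (1/2)*2 = -3 + 1 = -2)
J(k) = 84 (J(k) = 28*3 = 84)
o(m) = -5 + 1/(-2 + m)
X(R, h) = -409/82 + R (X(R, h) = R + (11 - 5*84)/(-2 + 84) = R + (11 - 420)/82 = R + (1/82)*(-409) = R - 409/82 = -409/82 + R)
(X(6, -5) - 45)**2 = ((-409/82 + 6) - 45)**2 = (83/82 - 45)**2 = (-3607/82)**2 = 13010449/6724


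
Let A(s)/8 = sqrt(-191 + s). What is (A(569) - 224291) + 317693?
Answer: 93402 + 24*sqrt(42) ≈ 93558.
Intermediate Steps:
A(s) = 8*sqrt(-191 + s)
(A(569) - 224291) + 317693 = (8*sqrt(-191 + 569) - 224291) + 317693 = (8*sqrt(378) - 224291) + 317693 = (8*(3*sqrt(42)) - 224291) + 317693 = (24*sqrt(42) - 224291) + 317693 = (-224291 + 24*sqrt(42)) + 317693 = 93402 + 24*sqrt(42)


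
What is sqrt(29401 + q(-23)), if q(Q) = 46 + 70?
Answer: sqrt(29517) ≈ 171.81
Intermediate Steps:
q(Q) = 116
sqrt(29401 + q(-23)) = sqrt(29401 + 116) = sqrt(29517)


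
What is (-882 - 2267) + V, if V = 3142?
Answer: -7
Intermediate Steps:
(-882 - 2267) + V = (-882 - 2267) + 3142 = -3149 + 3142 = -7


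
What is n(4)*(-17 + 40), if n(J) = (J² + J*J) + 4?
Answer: 828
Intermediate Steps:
n(J) = 4 + 2*J² (n(J) = (J² + J²) + 4 = 2*J² + 4 = 4 + 2*J²)
n(4)*(-17 + 40) = (4 + 2*4²)*(-17 + 40) = (4 + 2*16)*23 = (4 + 32)*23 = 36*23 = 828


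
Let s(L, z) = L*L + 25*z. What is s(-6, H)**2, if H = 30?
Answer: 617796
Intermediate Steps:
s(L, z) = L**2 + 25*z
s(-6, H)**2 = ((-6)**2 + 25*30)**2 = (36 + 750)**2 = 786**2 = 617796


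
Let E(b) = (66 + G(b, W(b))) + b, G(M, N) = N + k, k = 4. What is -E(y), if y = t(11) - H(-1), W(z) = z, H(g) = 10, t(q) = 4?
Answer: -58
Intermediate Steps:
G(M, N) = 4 + N (G(M, N) = N + 4 = 4 + N)
y = -6 (y = 4 - 1*10 = 4 - 10 = -6)
E(b) = 70 + 2*b (E(b) = (66 + (4 + b)) + b = (70 + b) + b = 70 + 2*b)
-E(y) = -(70 + 2*(-6)) = -(70 - 12) = -1*58 = -58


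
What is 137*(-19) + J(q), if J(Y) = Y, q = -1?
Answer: -2604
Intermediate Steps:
137*(-19) + J(q) = 137*(-19) - 1 = -2603 - 1 = -2604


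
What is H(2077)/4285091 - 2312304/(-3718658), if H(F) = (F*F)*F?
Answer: 16664598827422189/7967393963939 ≈ 2091.6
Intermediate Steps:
H(F) = F³ (H(F) = F²*F = F³)
H(2077)/4285091 - 2312304/(-3718658) = 2077³/4285091 - 2312304/(-3718658) = 8960030533*(1/4285091) - 2312304*(-1/3718658) = 8960030533/4285091 + 1156152/1859329 = 16664598827422189/7967393963939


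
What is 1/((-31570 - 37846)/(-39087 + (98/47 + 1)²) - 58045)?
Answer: -43161079/2505208160583 ≈ -1.7229e-5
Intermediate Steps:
1/((-31570 - 37846)/(-39087 + (98/47 + 1)²) - 58045) = 1/(-69416/(-39087 + (98*(1/47) + 1)²) - 58045) = 1/(-69416/(-39087 + (98/47 + 1)²) - 58045) = 1/(-69416/(-39087 + (145/47)²) - 58045) = 1/(-69416/(-39087 + 21025/2209) - 58045) = 1/(-69416/(-86322158/2209) - 58045) = 1/(-69416*(-2209/86322158) - 58045) = 1/(76669972/43161079 - 58045) = 1/(-2505208160583/43161079) = -43161079/2505208160583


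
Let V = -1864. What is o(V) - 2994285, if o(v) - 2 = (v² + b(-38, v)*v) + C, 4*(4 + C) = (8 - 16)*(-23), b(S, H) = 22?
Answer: 439247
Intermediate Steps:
C = 42 (C = -4 + ((8 - 16)*(-23))/4 = -4 + (-8*(-23))/4 = -4 + (¼)*184 = -4 + 46 = 42)
o(v) = 44 + v² + 22*v (o(v) = 2 + ((v² + 22*v) + 42) = 2 + (42 + v² + 22*v) = 44 + v² + 22*v)
o(V) - 2994285 = (44 + (-1864)² + 22*(-1864)) - 2994285 = (44 + 3474496 - 41008) - 2994285 = 3433532 - 2994285 = 439247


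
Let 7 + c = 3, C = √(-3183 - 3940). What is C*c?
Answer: -4*I*√7123 ≈ -337.59*I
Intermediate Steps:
C = I*√7123 (C = √(-7123) = I*√7123 ≈ 84.398*I)
c = -4 (c = -7 + 3 = -4)
C*c = (I*√7123)*(-4) = -4*I*√7123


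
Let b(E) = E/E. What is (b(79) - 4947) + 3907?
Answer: -1039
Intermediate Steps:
b(E) = 1
(b(79) - 4947) + 3907 = (1 - 4947) + 3907 = -4946 + 3907 = -1039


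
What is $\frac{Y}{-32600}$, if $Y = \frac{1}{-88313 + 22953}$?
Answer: $\frac{1}{2130736000} \approx 4.6932 \cdot 10^{-10}$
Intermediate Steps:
$Y = - \frac{1}{65360}$ ($Y = \frac{1}{-65360} = - \frac{1}{65360} \approx -1.53 \cdot 10^{-5}$)
$\frac{Y}{-32600} = - \frac{1}{65360 \left(-32600\right)} = \left(- \frac{1}{65360}\right) \left(- \frac{1}{32600}\right) = \frac{1}{2130736000}$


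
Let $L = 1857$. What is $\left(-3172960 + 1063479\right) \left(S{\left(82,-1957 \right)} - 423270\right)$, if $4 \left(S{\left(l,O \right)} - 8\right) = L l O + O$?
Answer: $\frac{632201378709263}{4} \approx 1.5805 \cdot 10^{14}$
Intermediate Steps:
$S{\left(l,O \right)} = 8 + \frac{O}{4} + \frac{1857 O l}{4}$ ($S{\left(l,O \right)} = 8 + \frac{1857 l O + O}{4} = 8 + \frac{1857 O l + O}{4} = 8 + \frac{O + 1857 O l}{4} = 8 + \left(\frac{O}{4} + \frac{1857 O l}{4}\right) = 8 + \frac{O}{4} + \frac{1857 O l}{4}$)
$\left(-3172960 + 1063479\right) \left(S{\left(82,-1957 \right)} - 423270\right) = \left(-3172960 + 1063479\right) \left(\left(8 + \frac{1}{4} \left(-1957\right) + \frac{1857}{4} \left(-1957\right) 82\right) - 423270\right) = - 2109481 \left(\left(8 - \frac{1957}{4} - \frac{149000109}{2}\right) - 423270\right) = - 2109481 \left(- \frac{298002143}{4} - 423270\right) = \left(-2109481\right) \left(- \frac{299695223}{4}\right) = \frac{632201378709263}{4}$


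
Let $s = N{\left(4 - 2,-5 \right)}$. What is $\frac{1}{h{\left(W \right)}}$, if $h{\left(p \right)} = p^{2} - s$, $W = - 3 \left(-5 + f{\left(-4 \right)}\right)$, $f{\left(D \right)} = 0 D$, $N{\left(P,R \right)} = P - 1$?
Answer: $\frac{1}{224} \approx 0.0044643$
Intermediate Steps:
$N{\left(P,R \right)} = -1 + P$
$f{\left(D \right)} = 0$
$s = 1$ ($s = -1 + \left(4 - 2\right) = -1 + 2 = 1$)
$W = 15$ ($W = - 3 \left(-5 + 0\right) = \left(-3\right) \left(-5\right) = 15$)
$h{\left(p \right)} = -1 + p^{2}$ ($h{\left(p \right)} = p^{2} - 1 = -1 + p^{2}$)
$\frac{1}{h{\left(W \right)}} = \frac{1}{-1 + 15^{2}} = \frac{1}{-1 + 225} = \frac{1}{224}$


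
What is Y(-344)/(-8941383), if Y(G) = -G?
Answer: -344/8941383 ≈ -3.8473e-5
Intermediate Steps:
Y(-344)/(-8941383) = -1*(-344)/(-8941383) = 344*(-1/8941383) = -344/8941383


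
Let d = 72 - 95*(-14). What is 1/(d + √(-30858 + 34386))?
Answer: 701/981038 - 21*√2/981038 ≈ 0.00068428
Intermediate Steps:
d = 1402 (d = 72 + 1330 = 1402)
1/(d + √(-30858 + 34386)) = 1/(1402 + √(-30858 + 34386)) = 1/(1402 + √3528) = 1/(1402 + 42*√2)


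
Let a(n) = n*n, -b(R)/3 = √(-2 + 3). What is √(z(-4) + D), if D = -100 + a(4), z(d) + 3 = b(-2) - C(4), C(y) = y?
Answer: I*√94 ≈ 9.6954*I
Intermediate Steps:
b(R) = -3 (b(R) = -3*√(-2 + 3) = -3*√1 = -3*1 = -3)
a(n) = n²
z(d) = -10 (z(d) = -3 + (-3 - 1*4) = -3 + (-3 - 4) = -3 - 7 = -10)
D = -84 (D = -100 + 4² = -100 + 16 = -84)
√(z(-4) + D) = √(-10 - 84) = √(-94) = I*√94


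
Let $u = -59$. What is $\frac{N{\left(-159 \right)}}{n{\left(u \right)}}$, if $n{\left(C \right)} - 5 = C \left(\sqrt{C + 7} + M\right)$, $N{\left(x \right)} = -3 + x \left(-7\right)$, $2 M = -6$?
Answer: $\frac{3885}{4118} + \frac{32745 i \sqrt{13}}{53534} \approx 0.94342 + 2.2054 i$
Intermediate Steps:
$M = -3$ ($M = \frac{1}{2} \left(-6\right) = -3$)
$N{\left(x \right)} = -3 - 7 x$
$n{\left(C \right)} = 5 + C \left(-3 + \sqrt{7 + C}\right)$ ($n{\left(C \right)} = 5 + C \left(\sqrt{C + 7} - 3\right) = 5 + C \left(\sqrt{7 + C} - 3\right) = 5 + C \left(-3 + \sqrt{7 + C}\right)$)
$\frac{N{\left(-159 \right)}}{n{\left(u \right)}} = \frac{-3 - -1113}{5 - -177 - 59 \sqrt{7 - 59}} = \frac{-3 + 1113}{5 + 177 - 59 \sqrt{-52}} = \frac{1110}{5 + 177 - 59 \cdot 2 i \sqrt{13}} = \frac{1110}{5 + 177 - 118 i \sqrt{13}} = \frac{1110}{182 - 118 i \sqrt{13}}$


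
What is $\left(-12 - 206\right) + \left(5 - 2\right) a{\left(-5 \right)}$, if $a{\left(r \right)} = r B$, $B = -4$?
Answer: $-158$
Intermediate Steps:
$a{\left(r \right)} = - 4 r$ ($a{\left(r \right)} = r \left(-4\right) = - 4 r$)
$\left(-12 - 206\right) + \left(5 - 2\right) a{\left(-5 \right)} = \left(-12 - 206\right) + \left(5 - 2\right) \left(\left(-4\right) \left(-5\right)\right) = -218 + 3 \cdot 20 = -218 + 60 = -158$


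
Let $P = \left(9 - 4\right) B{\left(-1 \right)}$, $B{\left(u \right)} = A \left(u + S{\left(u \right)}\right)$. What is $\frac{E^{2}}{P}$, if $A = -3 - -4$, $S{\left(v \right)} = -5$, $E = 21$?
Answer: $- \frac{147}{10} \approx -14.7$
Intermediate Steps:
$A = 1$ ($A = -3 + 4 = 1$)
$B{\left(u \right)} = -5 + u$ ($B{\left(u \right)} = 1 \left(u - 5\right) = 1 \left(-5 + u\right) = -5 + u$)
$P = -30$ ($P = \left(9 - 4\right) \left(-5 - 1\right) = 5 \left(-6\right) = -30$)
$\frac{E^{2}}{P} = \frac{21^{2}}{-30} = 441 \left(- \frac{1}{30}\right) = - \frac{147}{10}$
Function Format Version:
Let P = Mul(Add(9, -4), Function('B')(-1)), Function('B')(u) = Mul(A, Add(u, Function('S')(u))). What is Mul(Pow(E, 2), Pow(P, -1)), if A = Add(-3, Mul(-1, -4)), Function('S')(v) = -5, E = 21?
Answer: Rational(-147, 10) ≈ -14.700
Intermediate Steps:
A = 1 (A = Add(-3, 4) = 1)
Function('B')(u) = Add(-5, u) (Function('B')(u) = Mul(1, Add(u, -5)) = Mul(1, Add(-5, u)) = Add(-5, u))
P = -30 (P = Mul(Add(9, -4), Add(-5, -1)) = Mul(5, -6) = -30)
Mul(Pow(E, 2), Pow(P, -1)) = Mul(Pow(21, 2), Pow(-30, -1)) = Mul(441, Rational(-1, 30)) = Rational(-147, 10)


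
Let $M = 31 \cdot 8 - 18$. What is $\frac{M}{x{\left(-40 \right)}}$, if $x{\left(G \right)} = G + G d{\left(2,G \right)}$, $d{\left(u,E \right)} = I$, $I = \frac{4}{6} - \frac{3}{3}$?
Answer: $- \frac{69}{8} \approx -8.625$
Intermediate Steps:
$I = - \frac{1}{3}$ ($I = 4 \cdot \frac{1}{6} - 1 = \frac{2}{3} - 1 = - \frac{1}{3} \approx -0.33333$)
$M = 230$ ($M = 248 - 18 = 230$)
$d{\left(u,E \right)} = - \frac{1}{3}$
$x{\left(G \right)} = \frac{2 G}{3}$ ($x{\left(G \right)} = G + G \left(- \frac{1}{3}\right) = G - \frac{G}{3} = \frac{2 G}{3}$)
$\frac{M}{x{\left(-40 \right)}} = \frac{230}{\frac{2}{3} \left(-40\right)} = \frac{230}{- \frac{80}{3}} = 230 \left(- \frac{3}{80}\right) = - \frac{69}{8}$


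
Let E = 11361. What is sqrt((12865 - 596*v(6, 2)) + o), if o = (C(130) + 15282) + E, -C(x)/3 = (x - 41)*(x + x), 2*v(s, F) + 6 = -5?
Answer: I*sqrt(26634) ≈ 163.2*I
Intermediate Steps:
v(s, F) = -11/2 (v(s, F) = -3 + (1/2)*(-5) = -3 - 5/2 = -11/2)
C(x) = -6*x*(-41 + x) (C(x) = -3*(x - 41)*(x + x) = -3*(-41 + x)*2*x = -6*x*(-41 + x))
o = -42777 (o = (6*130*(41 - 1*130) + 15282) + 11361 = (6*130*(41 - 130) + 15282) + 11361 = (6*130*(-89) + 15282) + 11361 = (-69420 + 15282) + 11361 = -54138 + 11361 = -42777)
sqrt((12865 - 596*v(6, 2)) + o) = sqrt((12865 - 596*(-11/2)) - 42777) = sqrt((12865 + 3278) - 42777) = sqrt(16143 - 42777) = sqrt(-26634) = I*sqrt(26634)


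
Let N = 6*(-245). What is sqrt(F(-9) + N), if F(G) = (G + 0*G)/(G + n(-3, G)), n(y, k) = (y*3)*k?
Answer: I*sqrt(23522)/4 ≈ 38.342*I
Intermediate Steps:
n(y, k) = 3*k*y (n(y, k) = (3*y)*k = 3*k*y)
F(G) = -1/8 (F(G) = (G + 0*G)/(G + 3*G*(-3)) = (G + 0)/(G - 9*G) = G/((-8*G)) = G*(-1/(8*G)) = -1/8)
N = -1470
sqrt(F(-9) + N) = sqrt(-1/8 - 1470) = sqrt(-11761/8) = I*sqrt(23522)/4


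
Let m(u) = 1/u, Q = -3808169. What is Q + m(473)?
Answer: -1801263936/473 ≈ -3.8082e+6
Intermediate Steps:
Q + m(473) = -3808169 + 1/473 = -1801263936/473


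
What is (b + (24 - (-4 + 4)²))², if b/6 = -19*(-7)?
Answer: 675684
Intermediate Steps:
b = 798 (b = 6*(-19*(-7)) = 6*133 = 798)
(b + (24 - (-4 + 4)²))² = (798 + (24 - (-4 + 4)²))² = (798 + (24 - 1*0²))² = (798 + (24 - 1*0))² = (798 + (24 + 0))² = (798 + 24)² = 822² = 675684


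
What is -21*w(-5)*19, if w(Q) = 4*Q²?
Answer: -39900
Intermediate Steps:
-21*w(-5)*19 = -84*(-5)²*19 = -84*25*19 = -21*100*19 = -2100*19 = -39900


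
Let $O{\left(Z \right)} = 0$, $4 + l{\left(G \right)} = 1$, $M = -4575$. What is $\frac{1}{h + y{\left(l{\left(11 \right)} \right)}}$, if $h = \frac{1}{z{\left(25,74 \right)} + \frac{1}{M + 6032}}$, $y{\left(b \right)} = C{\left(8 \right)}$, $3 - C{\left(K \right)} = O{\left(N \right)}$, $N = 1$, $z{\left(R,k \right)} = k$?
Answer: $\frac{107819}{324914} \approx 0.33184$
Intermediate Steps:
$l{\left(G \right)} = -3$ ($l{\left(G \right)} = -4 + 1 = -3$)
$C{\left(K \right)} = 3$ ($C{\left(K \right)} = 3 - 0 = 3 + 0 = 3$)
$y{\left(b \right)} = 3$
$h = \frac{1457}{107819}$ ($h = \frac{1}{74 + \frac{1}{-4575 + 6032}} = \frac{1}{74 + \frac{1}{1457}} = \frac{1}{\frac{107819}{1457}} = \frac{1457}{107819} \approx 0.013513$)
$\frac{1}{h + y{\left(l{\left(11 \right)} \right)}} = \frac{1}{\frac{1457}{107819} + 3} = \frac{1}{\frac{324914}{107819}} = \frac{107819}{324914}$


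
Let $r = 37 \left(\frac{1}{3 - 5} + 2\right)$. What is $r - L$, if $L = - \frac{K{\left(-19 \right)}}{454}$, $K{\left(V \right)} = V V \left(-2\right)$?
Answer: $\frac{24475}{454} \approx 53.91$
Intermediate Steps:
$K{\left(V \right)} = - 2 V^{2}$ ($K{\left(V \right)} = V^{2} \left(-2\right) = - 2 V^{2}$)
$L = \frac{361}{227}$ ($L = - \frac{\left(-2\right) \left(-19\right)^{2}}{454} = - \frac{\left(-2\right) 361}{454} = - \frac{-722}{454} = \left(-1\right) \left(- \frac{361}{227}\right) = \frac{361}{227} \approx 1.5903$)
$r = \frac{111}{2}$ ($r = 37 \left(\frac{1}{-2} + 2\right) = 37 \left(- \frac{1}{2} + 2\right) = 37 \cdot \frac{3}{2} = \frac{111}{2} \approx 55.5$)
$r - L = \frac{111}{2} - \frac{361}{227} = \frac{24475}{454}$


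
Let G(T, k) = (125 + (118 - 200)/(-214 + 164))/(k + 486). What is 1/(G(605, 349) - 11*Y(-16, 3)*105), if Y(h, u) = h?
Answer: 20875/385773166 ≈ 5.4112e-5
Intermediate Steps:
G(T, k) = 3166/(25*(486 + k)) (G(T, k) = (125 - 82/(-50))/(486 + k) = (125 - 82*(-1/50))/(486 + k) = (125 + 41/25)/(486 + k) = 3166/(25*(486 + k)))
1/(G(605, 349) - 11*Y(-16, 3)*105) = 1/(3166/(25*(486 + 349)) - 11*(-16)*105) = 1/((3166/25)/835 + 176*105) = 1/((3166/25)*(1/835) + 18480) = 1/(3166/20875 + 18480) = 1/(385773166/20875) = 20875/385773166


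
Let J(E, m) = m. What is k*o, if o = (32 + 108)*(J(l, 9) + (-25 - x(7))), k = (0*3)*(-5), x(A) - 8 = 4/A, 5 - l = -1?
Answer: 0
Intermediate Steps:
l = 6 (l = 5 - 1*(-1) = 5 + 1 = 6)
x(A) = 8 + 4/A
k = 0 (k = 0*(-5) = 0)
o = -3440 (o = (32 + 108)*(9 + (-25 - (8 + 4/7))) = 140*(9 + (-25 - (8 + 4*(⅐)))) = 140*(9 + (-25 - (8 + 4/7))) = 140*(9 + (-25 - 1*60/7)) = 140*(9 + (-25 - 60/7)) = 140*(9 - 235/7) = 140*(-172/7) = -3440)
k*o = 0*(-3440) = 0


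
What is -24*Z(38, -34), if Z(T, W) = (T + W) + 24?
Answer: -672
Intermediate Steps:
Z(T, W) = 24 + T + W
-24*Z(38, -34) = -24*(24 + 38 - 34) = -24*28 = -672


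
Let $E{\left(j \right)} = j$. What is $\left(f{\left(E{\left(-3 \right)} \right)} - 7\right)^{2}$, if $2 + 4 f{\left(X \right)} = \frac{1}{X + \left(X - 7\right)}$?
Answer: $\frac{152881}{2704} \approx 56.539$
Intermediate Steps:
$f{\left(X \right)} = - \frac{1}{2} + \frac{1}{4 \left(-7 + 2 X\right)}$ ($f{\left(X \right)} = - \frac{1}{2} + \frac{1}{4 \left(X + \left(X - 7\right)\right)} = - \frac{1}{2} + \frac{1}{4 \left(X + \left(-7 + X\right)\right)} = - \frac{1}{2} + \frac{1}{4 \left(-7 + 2 X\right)}$)
$\left(f{\left(E{\left(-3 \right)} \right)} - 7\right)^{2} = \left(\frac{15 - -12}{4 \left(-7 + 2 \left(-3\right)\right)} - 7\right)^{2} = \left(\frac{15 + 12}{4 \left(-7 - 6\right)} - 7\right)^{2} = \left(\frac{1}{4} \frac{1}{-13} \cdot 27 - 7\right)^{2} = \left(\frac{1}{4} \left(- \frac{1}{13}\right) 27 - 7\right)^{2} = \left(- \frac{27}{52} - 7\right)^{2} = \left(- \frac{391}{52}\right)^{2} = \frac{152881}{2704}$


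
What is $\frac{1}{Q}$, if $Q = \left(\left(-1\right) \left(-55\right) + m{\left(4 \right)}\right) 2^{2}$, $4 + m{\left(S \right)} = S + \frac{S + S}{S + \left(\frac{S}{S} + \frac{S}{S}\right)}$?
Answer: $\frac{3}{676} \approx 0.0044379$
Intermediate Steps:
$m{\left(S \right)} = -4 + S + \frac{2 S}{2 + S}$ ($m{\left(S \right)} = -4 + \left(S + \frac{S + S}{S + \left(\frac{S}{S} + \frac{S}{S}\right)}\right) = -4 + \left(S + \frac{2 S}{S + \left(1 + 1\right)}\right) = -4 + \left(S + \frac{2 S}{S + 2}\right) = -4 + \left(S + \frac{2 S}{2 + S}\right) = -4 + S + \frac{2 S}{2 + S}$)
$Q = \frac{676}{3}$ ($Q = \left(\left(-1\right) \left(-55\right) + \frac{-8 + 4^{2}}{2 + 4}\right) 2^{2} = \left(55 + \frac{-8 + 16}{6}\right) 4 = \left(55 + \frac{1}{6} \cdot 8\right) 4 = \left(55 + \frac{4}{3}\right) 4 = \frac{169}{3} \cdot 4 = \frac{676}{3} \approx 225.33$)
$\frac{1}{Q} = \frac{1}{\frac{676}{3}} = \frac{3}{676}$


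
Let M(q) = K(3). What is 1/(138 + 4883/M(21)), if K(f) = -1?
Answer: -1/4745 ≈ -0.00021075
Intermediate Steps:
M(q) = -1
1/(138 + 4883/M(21)) = 1/(138 + 4883/(-1)) = 1/(138 + 4883*(-1)) = 1/(138 - 4883) = 1/(-4745) = -1/4745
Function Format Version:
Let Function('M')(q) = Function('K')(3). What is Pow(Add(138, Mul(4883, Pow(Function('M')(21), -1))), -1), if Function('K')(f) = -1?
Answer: Rational(-1, 4745) ≈ -0.00021075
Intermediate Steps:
Function('M')(q) = -1
Pow(Add(138, Mul(4883, Pow(Function('M')(21), -1))), -1) = Pow(Add(138, Mul(4883, Pow(-1, -1))), -1) = Pow(Add(138, Mul(4883, -1)), -1) = Pow(Add(138, -4883), -1) = Pow(-4745, -1) = Rational(-1, 4745)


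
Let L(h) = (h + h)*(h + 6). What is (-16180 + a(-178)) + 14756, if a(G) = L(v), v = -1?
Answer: -1434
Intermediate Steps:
L(h) = 2*h*(6 + h) (L(h) = (2*h)*(6 + h) = 2*h*(6 + h))
a(G) = -10 (a(G) = 2*(-1)*(6 - 1) = 2*(-1)*5 = -10)
(-16180 + a(-178)) + 14756 = (-16180 - 10) + 14756 = -16190 + 14756 = -1434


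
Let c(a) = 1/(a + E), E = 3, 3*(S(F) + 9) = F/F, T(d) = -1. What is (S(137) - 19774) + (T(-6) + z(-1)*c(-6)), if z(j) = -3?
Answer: -59348/3 ≈ -19783.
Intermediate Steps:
S(F) = -26/3 (S(F) = -9 + (F/F)/3 = -9 + (⅓)*1 = -9 + ⅓ = -26/3)
c(a) = 1/(3 + a) (c(a) = 1/(a + 3) = 1/(3 + a))
(S(137) - 19774) + (T(-6) + z(-1)*c(-6)) = (-26/3 - 19774) + (-1 - 3/(3 - 6)) = -59348/3 + (-1 - 3/(-3)) = -59348/3 + (-1 - 3*(-⅓)) = -59348/3 + (-1 + 1) = -59348/3 + 0 = -59348/3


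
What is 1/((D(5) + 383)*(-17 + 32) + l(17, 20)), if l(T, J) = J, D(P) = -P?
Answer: 1/5690 ≈ 0.00017575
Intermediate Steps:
1/((D(5) + 383)*(-17 + 32) + l(17, 20)) = 1/((-1*5 + 383)*(-17 + 32) + 20) = 1/((-5 + 383)*15 + 20) = 1/(378*15 + 20) = 1/(5670 + 20) = 1/5690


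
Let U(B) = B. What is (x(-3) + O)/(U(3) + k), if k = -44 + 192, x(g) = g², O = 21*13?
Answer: 282/151 ≈ 1.8675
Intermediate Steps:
O = 273
k = 148
(x(-3) + O)/(U(3) + k) = ((-3)² + 273)/(3 + 148) = (9 + 273)/151 = 282*(1/151) = 282/151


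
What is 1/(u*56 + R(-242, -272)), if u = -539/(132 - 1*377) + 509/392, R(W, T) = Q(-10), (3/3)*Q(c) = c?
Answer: 35/6507 ≈ 0.0053788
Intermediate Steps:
Q(c) = c
R(W, T) = -10
u = 6857/1960 (u = -539/(132 - 377) + 509*(1/392) = -539/(-245) + 509/392 = -539*(-1/245) + 509/392 = 11/5 + 509/392 = 6857/1960 ≈ 3.4985)
1/(u*56 + R(-242, -272)) = 1/((6857/1960)*56 - 10) = 1/(6857/35 - 10) = 1/(6507/35) = 35/6507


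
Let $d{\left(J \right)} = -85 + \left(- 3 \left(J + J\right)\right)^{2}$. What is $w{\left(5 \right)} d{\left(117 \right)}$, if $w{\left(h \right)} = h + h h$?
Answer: $14781570$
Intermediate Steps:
$w{\left(h \right)} = h + h^{2}$
$d{\left(J \right)} = -85 + 36 J^{2}$ ($d{\left(J \right)} = -85 + \left(- 3 \cdot 2 J\right)^{2} = -85 + \left(- 6 J\right)^{2} = -85 + 36 J^{2}$)
$w{\left(5 \right)} d{\left(117 \right)} = 5 \left(1 + 5\right) \left(-85 + 36 \cdot 117^{2}\right) = 5 \cdot 6 \left(-85 + 36 \cdot 13689\right) = 30 \left(-85 + 492804\right) = 30 \cdot 492719 = 14781570$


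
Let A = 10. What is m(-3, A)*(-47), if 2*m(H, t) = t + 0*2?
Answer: -235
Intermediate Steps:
m(H, t) = t/2 (m(H, t) = (t + 0*2)/2 = (t + 0)/2 = t/2)
m(-3, A)*(-47) = ((1/2)*10)*(-47) = 5*(-47) = -235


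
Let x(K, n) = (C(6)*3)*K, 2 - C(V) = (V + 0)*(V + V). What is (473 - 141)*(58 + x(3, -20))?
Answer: -189904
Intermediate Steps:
C(V) = 2 - 2*V² (C(V) = 2 - (V + 0)*(V + V) = 2 - V*2*V = 2 - 2*V²)
x(K, n) = -210*K (x(K, n) = ((2 - 2*6²)*3)*K = ((2 - 2*36)*3)*K = ((2 - 72)*3)*K = (-70*3)*K = -210*K)
(473 - 141)*(58 + x(3, -20)) = (473 - 141)*(58 - 210*3) = 332*(58 - 630) = 332*(-572) = -189904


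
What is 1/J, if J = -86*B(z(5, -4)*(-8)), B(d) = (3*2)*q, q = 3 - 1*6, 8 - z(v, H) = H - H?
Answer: 1/1548 ≈ 0.00064600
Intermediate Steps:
z(v, H) = 8 (z(v, H) = 8 - (H - H) = 8 - 1*0 = 8 + 0 = 8)
q = -3 (q = 3 - 6 = -3)
B(d) = -18 (B(d) = (3*2)*(-3) = 6*(-3) = -18)
J = 1548 (J = -86*(-18) = 1548)
1/J = 1/1548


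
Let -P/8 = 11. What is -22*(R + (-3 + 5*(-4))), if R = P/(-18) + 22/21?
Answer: 23650/63 ≈ 375.40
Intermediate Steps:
P = -88 (P = -8*11 = -88)
R = 374/63 (R = -88/(-18) + 22/21 = -88*(-1/18) + 22*(1/21) = 44/9 + 22/21 = 374/63 ≈ 5.9365)
-22*(R + (-3 + 5*(-4))) = -22*(374/63 + (-3 + 5*(-4))) = -22*(374/63 + (-3 - 20)) = -22*(374/63 - 23) = -22*(-1075/63) = 23650/63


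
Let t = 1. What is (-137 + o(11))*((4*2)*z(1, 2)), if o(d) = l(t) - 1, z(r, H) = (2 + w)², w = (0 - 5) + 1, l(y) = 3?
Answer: -4320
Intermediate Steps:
w = -4 (w = -5 + 1 = -4)
z(r, H) = 4 (z(r, H) = (2 - 4)² = (-2)² = 4)
o(d) = 2 (o(d) = 3 - 1 = 2)
(-137 + o(11))*((4*2)*z(1, 2)) = (-137 + 2)*((4*2)*4) = -1080*4 = -135*32 = -4320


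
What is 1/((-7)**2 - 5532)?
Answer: -1/5483 ≈ -0.00018238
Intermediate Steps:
1/((-7)**2 - 5532) = 1/(49 - 5532) = 1/(-5483) = -1/5483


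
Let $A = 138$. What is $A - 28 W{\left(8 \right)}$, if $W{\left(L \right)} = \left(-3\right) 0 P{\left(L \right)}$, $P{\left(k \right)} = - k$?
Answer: $138$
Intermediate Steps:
$W{\left(L \right)} = 0$ ($W{\left(L \right)} = \left(-3\right) 0 \left(- L\right) = 0 \left(- L\right) = 0$)
$A - 28 W{\left(8 \right)} = 138 - 0 = 138 + 0 = 138$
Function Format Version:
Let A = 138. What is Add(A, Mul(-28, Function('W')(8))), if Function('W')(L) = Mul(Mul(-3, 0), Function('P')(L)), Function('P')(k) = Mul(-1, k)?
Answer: 138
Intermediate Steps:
Function('W')(L) = 0 (Function('W')(L) = Mul(Mul(-3, 0), Mul(-1, L)) = Mul(0, Mul(-1, L)) = 0)
Add(A, Mul(-28, Function('W')(8))) = Add(138, Mul(-28, 0)) = Add(138, 0) = 138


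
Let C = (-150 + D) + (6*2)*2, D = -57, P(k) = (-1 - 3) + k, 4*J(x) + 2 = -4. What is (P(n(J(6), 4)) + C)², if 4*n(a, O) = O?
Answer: 34596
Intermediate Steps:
J(x) = -3/2 (J(x) = -½ + (¼)*(-4) = -½ - 1 = -3/2)
n(a, O) = O/4
P(k) = -4 + k
C = -183 (C = (-150 - 57) + (6*2)*2 = -207 + 12*2 = -207 + 24 = -183)
(P(n(J(6), 4)) + C)² = ((-4 + (¼)*4) - 183)² = ((-4 + 1) - 183)² = (-3 - 183)² = (-186)² = 34596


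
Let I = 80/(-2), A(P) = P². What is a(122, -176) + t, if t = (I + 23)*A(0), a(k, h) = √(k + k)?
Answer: 2*√61 ≈ 15.620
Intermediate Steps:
a(k, h) = √2*√k (a(k, h) = √(2*k) = √2*√k)
I = -40 (I = 80*(-½) = -40)
t = 0 (t = (-40 + 23)*0² = -17*0 = 0)
a(122, -176) + t = √2*√122 + 0 = 2*√61 + 0 = 2*√61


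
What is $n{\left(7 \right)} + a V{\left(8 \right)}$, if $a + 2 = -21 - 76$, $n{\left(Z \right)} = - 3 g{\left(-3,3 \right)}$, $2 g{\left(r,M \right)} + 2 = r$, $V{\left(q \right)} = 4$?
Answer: $- \frac{777}{2} \approx -388.5$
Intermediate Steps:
$g{\left(r,M \right)} = -1 + \frac{r}{2}$
$n{\left(Z \right)} = \frac{15}{2}$ ($n{\left(Z \right)} = - 3 \left(-1 + \frac{1}{2} \left(-3\right)\right) = - 3 \left(-1 - \frac{3}{2}\right) = \left(-3\right) \left(- \frac{5}{2}\right) = \frac{15}{2}$)
$a = -99$ ($a = -2 - 97 = -99$)
$n{\left(7 \right)} + a V{\left(8 \right)} = \frac{15}{2} - 396 = - \frac{777}{2}$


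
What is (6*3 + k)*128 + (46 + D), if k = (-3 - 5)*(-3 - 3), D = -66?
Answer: 8428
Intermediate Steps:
k = 48 (k = -8*(-6) = 48)
(6*3 + k)*128 + (46 + D) = (6*3 + 48)*128 + (46 - 66) = (18 + 48)*128 - 20 = 66*128 - 20 = 8448 - 20 = 8428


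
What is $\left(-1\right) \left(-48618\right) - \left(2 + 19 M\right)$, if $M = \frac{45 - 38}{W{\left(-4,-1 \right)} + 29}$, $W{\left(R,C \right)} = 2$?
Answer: $\frac{1506963}{31} \approx 48612.0$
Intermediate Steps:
$M = \frac{7}{31}$ ($M = \frac{45 - 38}{2 + 29} = \frac{7}{31} \approx 0.22581$)
$\left(-1\right) \left(-48618\right) - \left(2 + 19 M\right) = \left(-1\right) \left(-48618\right) - \left(2 + 19 \cdot \frac{7}{31}\right) = 48618 - \left(2 + \frac{133}{31}\right) = 48618 - \frac{195}{31} = \frac{1506963}{31}$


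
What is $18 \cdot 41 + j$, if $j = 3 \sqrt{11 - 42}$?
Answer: $738 + 3 i \sqrt{31} \approx 738.0 + 16.703 i$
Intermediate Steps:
$j = 3 i \sqrt{31}$ ($j = 3 \sqrt{-31} = 3 i \sqrt{31} \approx 16.703 i$)
$18 \cdot 41 + j = 18 \cdot 41 + 3 i \sqrt{31} = 738 + 3 i \sqrt{31}$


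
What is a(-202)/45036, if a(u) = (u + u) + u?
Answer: -101/7506 ≈ -0.013456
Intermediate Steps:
a(u) = 3*u (a(u) = 2*u + u = 3*u)
a(-202)/45036 = (3*(-202))/45036 = -606*1/45036 = -101/7506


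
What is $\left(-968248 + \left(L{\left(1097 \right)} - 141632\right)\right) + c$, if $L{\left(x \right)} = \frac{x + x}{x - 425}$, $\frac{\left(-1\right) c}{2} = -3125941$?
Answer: $\frac{1727713769}{336} \approx 5.142 \cdot 10^{6}$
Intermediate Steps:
$c = 6251882$ ($c = \left(-2\right) \left(-3125941\right) = 6251882$)
$L{\left(x \right)} = \frac{2 x}{-425 + x}$
$\left(-968248 + \left(L{\left(1097 \right)} - 141632\right)\right) + c = \left(-968248 + \left(2 \cdot 1097 \frac{1}{-425 + 1097} - 141632\right)\right) + 6251882 = \left(-968248 - \left(141632 - \frac{2194}{672}\right)\right) + 6251882 = \left(-968248 - \left(141632 - \frac{1097}{336}\right)\right) + 6251882 = \left(-968248 + \left(\frac{1097}{336} - 141632\right)\right) + 6251882 = \left(-968248 - \frac{47587255}{336}\right) + 6251882 = - \frac{372918583}{336} + 6251882 = \frac{1727713769}{336}$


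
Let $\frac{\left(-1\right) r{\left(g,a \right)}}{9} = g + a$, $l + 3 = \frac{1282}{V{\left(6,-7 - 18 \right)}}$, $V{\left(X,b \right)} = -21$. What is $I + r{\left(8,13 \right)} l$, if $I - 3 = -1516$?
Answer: $10592$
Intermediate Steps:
$I = -1513$ ($I = 3 - 1516 = -1513$)
$l = - \frac{1345}{21}$ ($l = -3 + \frac{1282}{-21} = -3 + 1282 \left(- \frac{1}{21}\right) = -3 - \frac{1282}{21} = - \frac{1345}{21} \approx -64.048$)
$r{\left(g,a \right)} = - 9 a - 9 g$ ($r{\left(g,a \right)} = - 9 \left(g + a\right) = - 9 \left(a + g\right) = - 9 a - 9 g$)
$I + r{\left(8,13 \right)} l = -1513 + \left(\left(-9\right) 13 - 72\right) \left(- \frac{1345}{21}\right) = -1513 + \left(-117 - 72\right) \left(- \frac{1345}{21}\right) = -1513 - -12105 = -1513 + 12105 = 10592$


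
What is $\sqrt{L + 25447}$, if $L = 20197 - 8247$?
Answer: $\sqrt{37397} \approx 193.38$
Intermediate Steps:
$L = 11950$
$\sqrt{L + 25447} = \sqrt{11950 + 25447} = \sqrt{37397}$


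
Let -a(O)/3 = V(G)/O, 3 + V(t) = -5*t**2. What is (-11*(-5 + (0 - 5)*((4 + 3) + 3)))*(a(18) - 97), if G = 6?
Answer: -80465/2 ≈ -40233.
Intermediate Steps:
V(t) = -3 - 5*t**2
a(O) = 549/O (a(O) = -3*(-3 - 5*6**2)/O = -3*(-3 - 5*36)/O = -3*(-3 - 180)/O = -(-549)/O = 549/O)
(-11*(-5 + (0 - 5)*((4 + 3) + 3)))*(a(18) - 97) = (-11*(-5 + (0 - 5)*((4 + 3) + 3)))*(549/18 - 97) = (-11*(-5 - 5*(7 + 3)))*(549*(1/18) - 97) = (-11*(-5 - 5*10))*(61/2 - 97) = -11*(-5 - 50)*(-133/2) = -11*(-55)*(-133/2) = 605*(-133/2) = -80465/2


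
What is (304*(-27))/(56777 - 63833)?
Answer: 57/49 ≈ 1.1633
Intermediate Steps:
(304*(-27))/(56777 - 63833) = -8208/(-7056) = -8208*(-1/7056) = 57/49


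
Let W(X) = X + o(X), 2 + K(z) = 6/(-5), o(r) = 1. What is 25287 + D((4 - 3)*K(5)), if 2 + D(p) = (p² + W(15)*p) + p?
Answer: 631021/25 ≈ 25241.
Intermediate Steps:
K(z) = -16/5 (K(z) = -2 + 6/(-5) = -2 + 6*(-⅕) = -2 - 6/5 = -16/5)
W(X) = 1 + X (W(X) = X + 1 = 1 + X)
D(p) = -2 + p² + 17*p (D(p) = -2 + ((p² + (1 + 15)*p) + p) = -2 + ((p² + 16*p) + p) = -2 + (p² + 17*p) = -2 + p² + 17*p)
25287 + D((4 - 3)*K(5)) = 25287 + (-2 + ((4 - 3)*(-16/5))² + 17*((4 - 3)*(-16/5))) = 25287 + (-2 + (1*(-16/5))² + 17*(1*(-16/5))) = 25287 + (-2 + (-16/5)² + 17*(-16/5)) = 25287 + (-2 + 256/25 - 272/5) = 25287 - 1154/25 = 631021/25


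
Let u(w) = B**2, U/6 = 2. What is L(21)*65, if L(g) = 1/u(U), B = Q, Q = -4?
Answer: 65/16 ≈ 4.0625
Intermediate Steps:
U = 12 (U = 6*2 = 12)
B = -4
u(w) = 16 (u(w) = (-4)**2 = 16)
L(g) = 1/16
L(21)*65 = (1/16)*65 = 65/16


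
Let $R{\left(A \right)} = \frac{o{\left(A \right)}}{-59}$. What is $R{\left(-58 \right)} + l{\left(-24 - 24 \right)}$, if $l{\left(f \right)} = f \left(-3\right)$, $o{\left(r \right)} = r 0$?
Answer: $144$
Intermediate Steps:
$o{\left(r \right)} = 0$
$R{\left(A \right)} = 0$ ($R{\left(A \right)} = \frac{0}{-59} = 0 \left(- \frac{1}{59}\right) = 0$)
$l{\left(f \right)} = - 3 f$
$R{\left(-58 \right)} + l{\left(-24 - 24 \right)} = 0 - 3 \left(-24 - 24\right) = 0 - -144 = 0 + 144 = 144$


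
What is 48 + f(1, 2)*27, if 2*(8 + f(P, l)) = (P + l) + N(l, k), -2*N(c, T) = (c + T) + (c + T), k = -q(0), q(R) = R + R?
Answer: -309/2 ≈ -154.50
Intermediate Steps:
q(R) = 2*R
k = 0 (k = -2*0 = -1*0 = 0)
N(c, T) = -T - c (N(c, T) = -((c + T) + (c + T))/2 = -((T + c) + (T + c))/2 = -(2*T + 2*c)/2 = -T - c)
f(P, l) = -8 + P/2 (f(P, l) = -8 + ((P + l) + (-1*0 - l))/2 = -8 + ((P + l) + (0 - l))/2 = -8 + ((P + l) - l)/2 = -8 + P/2)
48 + f(1, 2)*27 = 48 + (-8 + (1/2)*1)*27 = 48 + (-8 + 1/2)*27 = 48 - 15/2*27 = 48 - 405/2 = -309/2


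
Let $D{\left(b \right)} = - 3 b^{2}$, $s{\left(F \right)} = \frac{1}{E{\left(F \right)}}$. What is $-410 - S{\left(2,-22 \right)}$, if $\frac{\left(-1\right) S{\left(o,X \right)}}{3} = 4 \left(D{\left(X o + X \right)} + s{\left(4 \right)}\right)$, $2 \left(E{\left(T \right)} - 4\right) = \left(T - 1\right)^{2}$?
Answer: $- \frac{2672818}{17} \approx -1.5722 \cdot 10^{5}$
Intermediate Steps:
$E{\left(T \right)} = 4 + \frac{\left(-1 + T\right)^{2}}{2}$ ($E{\left(T \right)} = 4 + \frac{\left(T - 1\right)^{2}}{2} = 4 + \frac{\left(-1 + T\right)^{2}}{2}$)
$s{\left(F \right)} = \frac{1}{4 + \frac{\left(-1 + F\right)^{2}}{2}}$
$S{\left(o,X \right)} = - \frac{24}{17} + 36 \left(X + X o\right)^{2}$ ($S{\left(o,X \right)} = - 3 \cdot 4 \left(- 3 \left(X o + X\right)^{2} + \frac{2}{8 + \left(-1 + 4\right)^{2}}\right) = - 3 \cdot 4 \left(- 3 \left(X + X o\right)^{2} + \frac{2}{8 + 3^{2}}\right) = - 3 \cdot 4 \left(- 3 \left(X + X o\right)^{2} + \frac{2}{8 + 9}\right) = - 3 \cdot 4 \left(- 3 \left(X + X o\right)^{2} + \frac{2}{17}\right) = - 3 \cdot 4 \left(\frac{2}{17} - 3 \left(X + X o\right)^{2}\right) = - 3 \left(\frac{8}{17} - 12 \left(X + X o\right)^{2}\right) = - \frac{24}{17} + 36 \left(X + X o\right)^{2}$)
$-410 - S{\left(2,-22 \right)} = -410 - \left(- \frac{24}{17} + 36 \left(-22\right)^{2} \left(1 + 2\right)^{2}\right) = -410 - \left(- \frac{24}{17} + 36 \cdot 484 \cdot 3^{2}\right) = -410 - \left(- \frac{24}{17} + 36 \cdot 484 \cdot 9\right) = -410 - \left(- \frac{24}{17} + 156816\right) = -410 - \frac{2665848}{17} = - \frac{2672818}{17}$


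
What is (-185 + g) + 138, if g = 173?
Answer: 126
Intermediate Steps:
(-185 + g) + 138 = (-185 + 173) + 138 = -12 + 138 = 126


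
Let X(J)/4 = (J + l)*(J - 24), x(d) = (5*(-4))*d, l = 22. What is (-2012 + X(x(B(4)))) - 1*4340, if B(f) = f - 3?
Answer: -6704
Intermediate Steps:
B(f) = -3 + f
x(d) = -20*d
X(J) = 4*(-24 + J)*(22 + J) (X(J) = 4*((J + 22)*(J - 24)) = 4*((22 + J)*(-24 + J)) = 4*((-24 + J)*(22 + J)) = 4*(-24 + J)*(22 + J))
(-2012 + X(x(B(4)))) - 1*4340 = (-2012 + (-2112 - (-160)*(-3 + 4) + 4*(-20*(-3 + 4))²)) - 1*4340 = (-2012 + (-2112 - (-160) + 4*(-20*1)²)) - 4340 = (-2012 + (-2112 - 8*(-20) + 4*(-20)²)) - 4340 = (-2012 + (-2112 + 160 + 4*400)) - 4340 = (-2012 + (-2112 + 160 + 1600)) - 4340 = (-2012 - 352) - 4340 = -2364 - 4340 = -6704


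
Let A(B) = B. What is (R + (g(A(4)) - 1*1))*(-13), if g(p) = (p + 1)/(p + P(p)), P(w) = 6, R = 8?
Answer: -195/2 ≈ -97.500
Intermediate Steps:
g(p) = (1 + p)/(6 + p) (g(p) = (p + 1)/(p + 6) = (1 + p)/(6 + p))
(R + (g(A(4)) - 1*1))*(-13) = (8 + ((1 + 4)/(6 + 4) - 1*1))*(-13) = (8 + (5/10 - 1))*(-13) = (8 + ((⅒)*5 - 1))*(-13) = (8 + (½ - 1))*(-13) = (8 - ½)*(-13) = (15/2)*(-13) = -195/2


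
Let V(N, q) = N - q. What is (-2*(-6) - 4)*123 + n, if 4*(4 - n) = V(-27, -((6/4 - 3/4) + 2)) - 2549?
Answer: 26101/16 ≈ 1631.3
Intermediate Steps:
n = 10357/16 (n = 4 - ((-27 - (-1)*((6/4 - 3/4) + 2)) - 2549)/4 = 4 - ((-27 - (-1)*((6*(¼) - 3*¼) + 2)) - 2549)/4 = 4 - ((-27 - (-1)*((3/2 - ¾) + 2)) - 2549)/4 = 4 - ((-27 - (-1)*(¾ + 2)) - 2549)/4 = 4 - ((-27 - (-1)*11/4) - 2549)/4 = 4 - ((-27 - 1*(-11/4)) - 2549)/4 = 4 - ((-27 + 11/4) - 2549)/4 = 4 - (-97/4 - 2549)/4 = 4 - ¼*(-10293/4) = 4 + 10293/16 = 10357/16 ≈ 647.31)
(-2*(-6) - 4)*123 + n = (-2*(-6) - 4)*123 + 10357/16 = (12 - 4)*123 + 10357/16 = 8*123 + 10357/16 = 984 + 10357/16 = 26101/16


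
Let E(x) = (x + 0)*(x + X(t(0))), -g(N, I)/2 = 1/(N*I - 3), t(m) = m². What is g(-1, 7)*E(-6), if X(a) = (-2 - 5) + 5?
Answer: 48/5 ≈ 9.6000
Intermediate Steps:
g(N, I) = -2/(-3 + I*N) (g(N, I) = -2/(N*I - 3) = -2/(I*N - 3) = -2/(-3 + I*N))
X(a) = -2 (X(a) = -7 + 5 = -2)
E(x) = x*(-2 + x) (E(x) = (x + 0)*(x - 2) = x*(-2 + x))
g(-1, 7)*E(-6) = (-2/(-3 + 7*(-1)))*(-6*(-2 - 6)) = (-2/(-3 - 7))*(-6*(-8)) = -2/(-10)*48 = -2*(-⅒)*48 = (⅕)*48 = 48/5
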